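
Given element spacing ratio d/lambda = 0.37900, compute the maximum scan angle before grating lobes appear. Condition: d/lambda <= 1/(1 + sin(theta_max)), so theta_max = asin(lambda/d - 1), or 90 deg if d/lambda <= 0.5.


lambda/d - 1 = 1/0.37900 - 1 = 1.638522 >= 1
d/lambda <= 0.5, so the array can scan to endfire without grating lobes: theta_max = 90 deg

90 deg


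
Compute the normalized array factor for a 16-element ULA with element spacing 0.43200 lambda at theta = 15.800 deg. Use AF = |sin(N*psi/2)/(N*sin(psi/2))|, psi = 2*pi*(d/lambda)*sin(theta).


psi = 2*pi*0.43200*sin(15.800 deg) = 0.7390601 rad
AF = |sin(16*0.7390601/2) / (16*sin(0.7390601/2))| = 0.06269

0.06269


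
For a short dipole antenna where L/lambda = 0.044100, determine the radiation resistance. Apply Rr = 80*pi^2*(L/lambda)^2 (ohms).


Rr = 80 * pi^2 * (0.044100)^2 = 80 * 9.869604 * 1.944810e-03 = 1.536 ohm

1.536 ohm


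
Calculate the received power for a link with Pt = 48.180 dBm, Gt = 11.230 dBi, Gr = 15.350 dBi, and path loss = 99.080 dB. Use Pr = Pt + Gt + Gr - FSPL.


Pr = 48.180 + 11.230 + 15.350 - 99.080 = -24.32 dBm

-24.32 dBm


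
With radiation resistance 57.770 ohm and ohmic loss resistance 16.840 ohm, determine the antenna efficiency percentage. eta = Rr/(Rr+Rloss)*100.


eta = 57.770 / (57.770 + 16.840) * 100 = 77.43%

77.43%


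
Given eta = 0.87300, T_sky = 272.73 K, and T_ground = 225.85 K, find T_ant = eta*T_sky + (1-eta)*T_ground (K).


T_ant = 0.87300 * 272.73 + (1 - 0.87300) * 225.85 = 266.8 K

266.8 K


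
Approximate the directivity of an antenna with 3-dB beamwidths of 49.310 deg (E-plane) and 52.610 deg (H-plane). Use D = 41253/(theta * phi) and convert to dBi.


D_linear = 41253 / (49.310 * 52.610) = 15.90202
D_dBi = 10 * log10(15.90202) = 12.01 dBi

12.01 dBi


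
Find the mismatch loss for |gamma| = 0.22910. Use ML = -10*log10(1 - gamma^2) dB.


ML = -10 * log10(1 - 0.22910^2) = -10 * log10(0.94751319) = 0.2341 dB

0.2341 dB


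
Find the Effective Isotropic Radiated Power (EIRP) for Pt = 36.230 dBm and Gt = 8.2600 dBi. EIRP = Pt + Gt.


EIRP = Pt + Gt = 36.230 + 8.2600 = 44.49 dBm

44.49 dBm


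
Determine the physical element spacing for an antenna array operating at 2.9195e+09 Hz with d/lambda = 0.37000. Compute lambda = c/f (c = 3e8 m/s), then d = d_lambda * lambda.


lambda = c / f = 3.0000e+08 / 2.9195e+09 = 0.1027573 m
d = 0.37000 * 0.1027573 = 0.03802 m

0.03802 m


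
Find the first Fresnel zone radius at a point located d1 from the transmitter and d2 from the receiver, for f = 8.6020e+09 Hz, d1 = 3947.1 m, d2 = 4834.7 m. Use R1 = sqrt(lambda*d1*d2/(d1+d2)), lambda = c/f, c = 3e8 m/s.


lambda = c / f = 3.0000e+08 / 8.6020e+09 = 0.03487561 m
R1 = sqrt(0.03487561 * 3947.1 * 4834.7 / (3947.1 + 4834.7)) = 8.705 m

8.705 m


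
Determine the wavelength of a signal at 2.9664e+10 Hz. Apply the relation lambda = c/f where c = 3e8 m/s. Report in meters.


lambda = c / f = 3.0000e+08 / 2.9664e+10 = 0.01011 m

0.01011 m


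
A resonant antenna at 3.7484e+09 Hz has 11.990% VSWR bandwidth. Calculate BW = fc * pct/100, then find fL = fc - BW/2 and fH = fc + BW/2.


BW = 3.7484e+09 * 11.990/100 = 4.494332e+08 Hz
fL = 3.7484e+09 - 4.494332e+08/2 = 3.524e+09 Hz
fH = 3.7484e+09 + 4.494332e+08/2 = 3.973e+09 Hz

BW=4.494e+08 Hz, fL=3.524e+09 Hz, fH=3.973e+09 Hz


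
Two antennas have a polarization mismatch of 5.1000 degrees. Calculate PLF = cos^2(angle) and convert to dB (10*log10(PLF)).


PLF_linear = cos^2(5.1000 deg) = 0.9920978
PLF_dB = 10 * log10(0.9920978) = -0.03446 dB

-0.03446 dB


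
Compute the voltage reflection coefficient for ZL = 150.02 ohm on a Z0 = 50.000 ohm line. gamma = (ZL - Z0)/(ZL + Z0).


gamma = (150.02 - 50.000) / (150.02 + 50.000) = 0.5000

0.5000


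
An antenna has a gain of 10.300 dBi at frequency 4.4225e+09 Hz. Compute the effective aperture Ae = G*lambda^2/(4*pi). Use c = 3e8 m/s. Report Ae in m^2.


lambda = c / f = 3.0000e+08 / 4.4225e+09 = 0.06783493 m
G_linear = 10^(10.300/10) = 10.71519
Ae = G_linear * lambda^2 / (4*pi) = 10.71519 * 0.06783493^2 / (4*pi) = 3.924e-03 m^2

3.924e-03 m^2


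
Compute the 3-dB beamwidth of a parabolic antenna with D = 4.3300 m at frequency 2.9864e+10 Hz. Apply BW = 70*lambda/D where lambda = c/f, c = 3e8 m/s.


lambda = c / f = 3.0000e+08 / 2.9864e+10 = 0.01004554 m
BW = 70 * 0.01004554 / 4.3300 = 0.1624 deg

0.1624 deg


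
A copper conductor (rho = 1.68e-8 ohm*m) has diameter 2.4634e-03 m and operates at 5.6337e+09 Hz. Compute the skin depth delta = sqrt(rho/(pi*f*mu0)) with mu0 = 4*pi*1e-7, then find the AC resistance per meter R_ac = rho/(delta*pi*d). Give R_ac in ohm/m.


delta = sqrt(1.68e-8 / (pi * 5.6337e+09 * 4*pi*1e-7)) = 8.691163e-07 m
R_ac = 1.68e-8 / (8.691163e-07 * pi * 2.4634e-03) = 2.498 ohm/m

2.498 ohm/m


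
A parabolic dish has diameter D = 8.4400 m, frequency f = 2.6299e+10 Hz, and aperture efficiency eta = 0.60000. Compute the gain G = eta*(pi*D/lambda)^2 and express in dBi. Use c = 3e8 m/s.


lambda = c / f = 3.0000e+08 / 2.6299e+10 = 0.01140728 m
G_linear = 0.60000 * (pi * 8.4400 / 0.01140728)^2 = 3.241692e+06
G_dBi = 10 * log10(3.241692e+06) = 65.11 dBi

65.11 dBi


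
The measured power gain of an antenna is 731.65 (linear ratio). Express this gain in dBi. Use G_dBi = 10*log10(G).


G_dBi = 10 * log10(731.65) = 28.64 dBi

28.64 dBi


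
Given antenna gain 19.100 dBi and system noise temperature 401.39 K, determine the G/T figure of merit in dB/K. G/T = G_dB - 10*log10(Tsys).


G/T = 19.100 - 10*log10(401.39) = 19.100 - 26.03567 = -6.936 dB/K

-6.936 dB/K


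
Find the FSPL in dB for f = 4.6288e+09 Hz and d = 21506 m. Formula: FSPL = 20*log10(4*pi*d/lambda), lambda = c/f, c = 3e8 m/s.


lambda = c / f = 3.0000e+08 / 4.6288e+09 = 0.06481161 m
FSPL = 20 * log10(4*pi*21506/0.06481161) = 132.4 dB

132.4 dB


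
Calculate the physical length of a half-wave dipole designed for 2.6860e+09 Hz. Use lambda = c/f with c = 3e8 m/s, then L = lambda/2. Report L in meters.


lambda = c / f = 3.0000e+08 / 2.6860e+09 = 0.1116902 m
L = lambda / 2 = 0.1116902 / 2 = 0.05585 m

0.05585 m


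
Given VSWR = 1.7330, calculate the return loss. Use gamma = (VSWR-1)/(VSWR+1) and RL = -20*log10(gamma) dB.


gamma = (1.7330 - 1) / (1.7330 + 1) = 0.2682034
RL = -20 * log10(0.2682034) = 11.43 dB

11.43 dB


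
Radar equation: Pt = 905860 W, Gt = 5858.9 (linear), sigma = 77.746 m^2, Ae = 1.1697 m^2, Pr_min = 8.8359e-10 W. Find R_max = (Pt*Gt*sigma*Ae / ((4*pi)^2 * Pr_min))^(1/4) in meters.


R^4 = 905860*5858.9*77.746*1.1697 / ((4*pi)^2 * 8.8359e-10) = 3.459069e+18
R_max = 3.459069e+18^0.25 = 43126 m

43126 m


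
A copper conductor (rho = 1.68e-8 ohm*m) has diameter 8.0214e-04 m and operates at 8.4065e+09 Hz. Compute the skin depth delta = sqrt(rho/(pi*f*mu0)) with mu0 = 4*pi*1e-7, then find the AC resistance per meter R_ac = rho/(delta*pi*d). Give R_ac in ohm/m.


delta = sqrt(1.68e-8 / (pi * 8.4065e+09 * 4*pi*1e-7)) = 7.114873e-07 m
R_ac = 1.68e-8 / (7.114873e-07 * pi * 8.0214e-04) = 9.370 ohm/m

9.370 ohm/m


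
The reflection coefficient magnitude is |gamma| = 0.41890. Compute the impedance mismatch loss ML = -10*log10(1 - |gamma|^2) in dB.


ML = -10 * log10(1 - 0.41890^2) = -10 * log10(0.82452279) = 0.8380 dB

0.8380 dB


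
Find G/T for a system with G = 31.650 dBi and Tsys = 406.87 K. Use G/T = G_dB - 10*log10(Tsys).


G/T = 31.650 - 10*log10(406.87) = 31.650 - 26.09456 = 5.555 dB/K

5.555 dB/K


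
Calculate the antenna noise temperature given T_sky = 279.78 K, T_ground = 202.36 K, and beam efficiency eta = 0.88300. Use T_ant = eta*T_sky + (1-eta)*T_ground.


T_ant = 0.88300 * 279.78 + (1 - 0.88300) * 202.36 = 270.7 K

270.7 K


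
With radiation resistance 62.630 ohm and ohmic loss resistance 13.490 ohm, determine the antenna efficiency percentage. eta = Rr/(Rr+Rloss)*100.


eta = 62.630 / (62.630 + 13.490) * 100 = 82.28%

82.28%


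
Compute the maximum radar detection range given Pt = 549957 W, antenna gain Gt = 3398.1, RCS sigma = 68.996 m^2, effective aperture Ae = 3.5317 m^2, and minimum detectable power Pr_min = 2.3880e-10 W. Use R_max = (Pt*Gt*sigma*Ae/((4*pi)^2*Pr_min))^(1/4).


R^4 = 549957*3398.1*68.996*3.5317 / ((4*pi)^2 * 2.3880e-10) = 1.207587e+19
R_max = 1.207587e+19^0.25 = 58949 m

58949 m


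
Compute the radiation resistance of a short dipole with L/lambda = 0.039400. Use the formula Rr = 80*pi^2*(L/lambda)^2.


Rr = 80 * pi^2 * (0.039400)^2 = 80 * 9.869604 * 1.552360e-03 = 1.226 ohm

1.226 ohm


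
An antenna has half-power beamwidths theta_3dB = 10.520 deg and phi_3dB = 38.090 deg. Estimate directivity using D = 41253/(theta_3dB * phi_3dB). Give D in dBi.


D_linear = 41253 / (10.520 * 38.090) = 102.9506
D_dBi = 10 * log10(102.9506) = 20.13 dBi

20.13 dBi


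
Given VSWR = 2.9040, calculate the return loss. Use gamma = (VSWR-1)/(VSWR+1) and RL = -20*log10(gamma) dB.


gamma = (2.9040 - 1) / (2.9040 + 1) = 0.4877049
RL = -20 * log10(0.4877049) = 6.237 dB

6.237 dB


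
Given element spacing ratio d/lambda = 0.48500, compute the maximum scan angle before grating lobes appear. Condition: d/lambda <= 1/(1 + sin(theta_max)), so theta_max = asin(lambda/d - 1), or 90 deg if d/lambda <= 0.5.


lambda/d - 1 = 1/0.48500 - 1 = 1.061856 >= 1
d/lambda <= 0.5, so the array can scan to endfire without grating lobes: theta_max = 90 deg

90 deg


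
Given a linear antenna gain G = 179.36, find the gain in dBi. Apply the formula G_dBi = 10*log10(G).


G_dBi = 10 * log10(179.36) = 22.54 dBi

22.54 dBi


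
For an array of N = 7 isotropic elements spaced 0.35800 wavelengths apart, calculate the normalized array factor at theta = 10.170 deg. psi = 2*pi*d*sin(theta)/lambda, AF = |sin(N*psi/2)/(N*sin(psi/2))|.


psi = 2*pi*0.35800*sin(10.170 deg) = 0.3971717 rad
AF = |sin(7*0.3971717/2) / (7*sin(0.3971717/2))| = 0.7123

0.7123


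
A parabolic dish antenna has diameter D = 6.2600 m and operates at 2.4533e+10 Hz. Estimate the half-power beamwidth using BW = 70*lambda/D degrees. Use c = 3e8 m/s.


lambda = c / f = 3.0000e+08 / 2.4533e+10 = 0.01222843 m
BW = 70 * 0.01222843 / 6.2600 = 0.1367 deg

0.1367 deg


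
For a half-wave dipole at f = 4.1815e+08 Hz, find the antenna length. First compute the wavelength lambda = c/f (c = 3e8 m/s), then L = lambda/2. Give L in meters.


lambda = c / f = 3.0000e+08 / 4.1815e+08 = 0.7174459 m
L = lambda / 2 = 0.7174459 / 2 = 0.3587 m

0.3587 m


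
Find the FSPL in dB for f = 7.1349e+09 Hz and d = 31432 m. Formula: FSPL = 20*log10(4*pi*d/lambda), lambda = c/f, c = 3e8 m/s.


lambda = c / f = 3.0000e+08 / 7.1349e+09 = 0.04204684 m
FSPL = 20 * log10(4*pi*31432/0.04204684) = 139.5 dB

139.5 dB


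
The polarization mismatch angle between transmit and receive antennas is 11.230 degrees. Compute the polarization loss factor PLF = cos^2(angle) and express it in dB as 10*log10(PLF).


PLF_linear = cos^2(11.230 deg) = 0.9620732
PLF_dB = 10 * log10(0.9620732) = -0.1679 dB

-0.1679 dB


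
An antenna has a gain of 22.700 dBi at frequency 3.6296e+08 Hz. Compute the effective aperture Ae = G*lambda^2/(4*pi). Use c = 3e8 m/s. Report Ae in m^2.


lambda = c / f = 3.0000e+08 / 3.6296e+08 = 0.8265374 m
G_linear = 10^(22.700/10) = 186.2087
Ae = G_linear * lambda^2 / (4*pi) = 186.2087 * 0.8265374^2 / (4*pi) = 10.12 m^2

10.12 m^2


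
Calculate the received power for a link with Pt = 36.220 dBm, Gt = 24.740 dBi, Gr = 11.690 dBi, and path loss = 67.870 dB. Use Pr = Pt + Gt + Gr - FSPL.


Pr = 36.220 + 24.740 + 11.690 - 67.870 = 4.78 dBm

4.78 dBm


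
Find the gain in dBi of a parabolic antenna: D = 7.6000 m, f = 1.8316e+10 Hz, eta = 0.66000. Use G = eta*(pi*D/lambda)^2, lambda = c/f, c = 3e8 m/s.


lambda = c / f = 3.0000e+08 / 1.8316e+10 = 0.01637912 m
G_linear = 0.66000 * (pi * 7.6000 / 0.01637912)^2 = 1.402458e+06
G_dBi = 10 * log10(1.402458e+06) = 61.47 dBi

61.47 dBi


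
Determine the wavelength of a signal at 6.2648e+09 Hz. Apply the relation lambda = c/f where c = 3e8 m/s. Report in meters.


lambda = c / f = 3.0000e+08 / 6.2648e+09 = 0.04789 m

0.04789 m


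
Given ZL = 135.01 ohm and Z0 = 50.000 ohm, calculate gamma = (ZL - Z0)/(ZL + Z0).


gamma = (135.01 - 50.000) / (135.01 + 50.000) = 0.4595

0.4595


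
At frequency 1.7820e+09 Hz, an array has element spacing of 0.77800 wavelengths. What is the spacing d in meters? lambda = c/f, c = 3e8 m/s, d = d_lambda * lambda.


lambda = c / f = 3.0000e+08 / 1.7820e+09 = 0.1683502 m
d = 0.77800 * 0.1683502 = 0.1310 m

0.1310 m


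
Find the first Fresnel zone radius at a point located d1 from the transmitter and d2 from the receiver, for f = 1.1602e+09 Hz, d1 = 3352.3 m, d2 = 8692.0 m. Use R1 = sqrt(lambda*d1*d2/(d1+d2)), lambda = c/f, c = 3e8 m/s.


lambda = c / f = 3.0000e+08 / 1.1602e+09 = 0.2585761 m
R1 = sqrt(0.2585761 * 3352.3 * 8692.0 / (3352.3 + 8692.0)) = 25.01 m

25.01 m


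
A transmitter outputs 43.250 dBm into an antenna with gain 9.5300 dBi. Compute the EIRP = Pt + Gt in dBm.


EIRP = Pt + Gt = 43.250 + 9.5300 = 52.78 dBm

52.78 dBm


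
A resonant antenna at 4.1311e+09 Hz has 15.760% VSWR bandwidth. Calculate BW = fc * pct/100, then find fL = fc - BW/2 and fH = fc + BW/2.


BW = 4.1311e+09 * 15.760/100 = 6.510614e+08 Hz
fL = 4.1311e+09 - 6.510614e+08/2 = 3.806e+09 Hz
fH = 4.1311e+09 + 6.510614e+08/2 = 4.457e+09 Hz

BW=6.511e+08 Hz, fL=3.806e+09 Hz, fH=4.457e+09 Hz


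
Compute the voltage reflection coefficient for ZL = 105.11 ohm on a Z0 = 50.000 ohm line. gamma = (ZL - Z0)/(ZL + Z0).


gamma = (105.11 - 50.000) / (105.11 + 50.000) = 0.3553

0.3553


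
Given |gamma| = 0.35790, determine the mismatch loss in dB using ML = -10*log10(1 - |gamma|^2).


ML = -10 * log10(1 - 0.35790^2) = -10 * log10(0.87190759) = 0.5953 dB

0.5953 dB


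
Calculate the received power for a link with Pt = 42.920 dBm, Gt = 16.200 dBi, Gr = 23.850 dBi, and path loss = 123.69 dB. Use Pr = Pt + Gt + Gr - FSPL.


Pr = 42.920 + 16.200 + 23.850 - 123.69 = -40.72 dBm

-40.72 dBm


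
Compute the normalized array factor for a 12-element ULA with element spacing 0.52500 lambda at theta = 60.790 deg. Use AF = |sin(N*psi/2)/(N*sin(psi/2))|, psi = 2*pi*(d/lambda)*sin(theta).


psi = 2*pi*0.52500*sin(60.790 deg) = 2.879203 rad
AF = |sin(12*2.879203/2) / (12*sin(2.879203/2))| = 0.08406

0.08406


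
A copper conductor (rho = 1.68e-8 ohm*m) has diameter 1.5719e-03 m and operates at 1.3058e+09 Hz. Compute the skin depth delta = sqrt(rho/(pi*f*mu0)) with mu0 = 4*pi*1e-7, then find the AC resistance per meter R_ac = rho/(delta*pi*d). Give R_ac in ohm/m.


delta = sqrt(1.68e-8 / (pi * 1.3058e+09 * 4*pi*1e-7)) = 1.805246e-06 m
R_ac = 1.68e-8 / (1.805246e-06 * pi * 1.5719e-03) = 1.885 ohm/m

1.885 ohm/m


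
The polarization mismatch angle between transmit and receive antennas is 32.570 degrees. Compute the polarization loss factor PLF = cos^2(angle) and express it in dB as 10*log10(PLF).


PLF_linear = cos^2(32.570 deg) = 0.7102012
PLF_dB = 10 * log10(0.7102012) = -1.486 dB

-1.486 dB


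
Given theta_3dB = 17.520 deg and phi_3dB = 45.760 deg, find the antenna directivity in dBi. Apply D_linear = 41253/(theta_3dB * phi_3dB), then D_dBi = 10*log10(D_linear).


D_linear = 41253 / (17.520 * 45.760) = 51.45593
D_dBi = 10 * log10(51.45593) = 17.11 dBi

17.11 dBi


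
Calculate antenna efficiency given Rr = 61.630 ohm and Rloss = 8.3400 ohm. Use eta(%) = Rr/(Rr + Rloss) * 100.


eta = 61.630 / (61.630 + 8.3400) * 100 = 88.08%

88.08%


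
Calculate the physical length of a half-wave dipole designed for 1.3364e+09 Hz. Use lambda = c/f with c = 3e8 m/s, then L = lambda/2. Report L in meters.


lambda = c / f = 3.0000e+08 / 1.3364e+09 = 0.2244837 m
L = lambda / 2 = 0.2244837 / 2 = 0.1122 m

0.1122 m


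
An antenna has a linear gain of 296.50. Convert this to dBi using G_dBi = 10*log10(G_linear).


G_dBi = 10 * log10(296.50) = 24.72 dBi

24.72 dBi


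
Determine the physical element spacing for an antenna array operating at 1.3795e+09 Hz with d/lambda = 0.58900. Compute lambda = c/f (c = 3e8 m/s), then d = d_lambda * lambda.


lambda = c / f = 3.0000e+08 / 1.3795e+09 = 0.2174701 m
d = 0.58900 * 0.2174701 = 0.1281 m

0.1281 m


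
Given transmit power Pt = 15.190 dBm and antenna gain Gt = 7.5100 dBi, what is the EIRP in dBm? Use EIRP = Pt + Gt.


EIRP = Pt + Gt = 15.190 + 7.5100 = 22.70 dBm

22.70 dBm


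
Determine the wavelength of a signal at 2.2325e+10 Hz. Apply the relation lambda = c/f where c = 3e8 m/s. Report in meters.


lambda = c / f = 3.0000e+08 / 2.2325e+10 = 0.01344 m

0.01344 m


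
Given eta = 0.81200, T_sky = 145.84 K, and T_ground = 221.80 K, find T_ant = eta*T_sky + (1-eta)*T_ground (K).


T_ant = 0.81200 * 145.84 + (1 - 0.81200) * 221.80 = 160.1 K

160.1 K


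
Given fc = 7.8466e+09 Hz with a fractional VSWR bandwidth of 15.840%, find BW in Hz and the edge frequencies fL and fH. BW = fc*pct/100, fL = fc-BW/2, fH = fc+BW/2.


BW = 7.8466e+09 * 15.840/100 = 1.242901e+09 Hz
fL = 7.8466e+09 - 1.242901e+09/2 = 7.225e+09 Hz
fH = 7.8466e+09 + 1.242901e+09/2 = 8.468e+09 Hz

BW=1.243e+09 Hz, fL=7.225e+09 Hz, fH=8.468e+09 Hz


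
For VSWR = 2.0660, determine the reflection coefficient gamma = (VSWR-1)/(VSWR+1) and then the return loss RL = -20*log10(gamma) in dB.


gamma = (2.0660 - 1) / (2.0660 + 1) = 0.3476843
RL = -20 * log10(0.3476843) = 9.176 dB

9.176 dB


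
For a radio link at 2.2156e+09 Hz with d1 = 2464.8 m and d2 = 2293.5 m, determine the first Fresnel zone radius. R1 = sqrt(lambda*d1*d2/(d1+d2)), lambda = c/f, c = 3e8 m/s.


lambda = c / f = 3.0000e+08 / 2.2156e+09 = 0.1354035 m
R1 = sqrt(0.1354035 * 2464.8 * 2293.5 / (2464.8 + 2293.5)) = 12.68 m

12.68 m


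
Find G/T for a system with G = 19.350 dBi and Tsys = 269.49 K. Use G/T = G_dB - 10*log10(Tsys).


G/T = 19.350 - 10*log10(269.49) = 19.350 - 24.30543 = -4.955 dB/K

-4.955 dB/K


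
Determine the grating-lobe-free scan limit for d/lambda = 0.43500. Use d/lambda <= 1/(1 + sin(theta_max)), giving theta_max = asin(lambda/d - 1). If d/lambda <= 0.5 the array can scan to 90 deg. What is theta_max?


lambda/d - 1 = 1/0.43500 - 1 = 1.298851 >= 1
d/lambda <= 0.5, so the array can scan to endfire without grating lobes: theta_max = 90 deg

90 deg


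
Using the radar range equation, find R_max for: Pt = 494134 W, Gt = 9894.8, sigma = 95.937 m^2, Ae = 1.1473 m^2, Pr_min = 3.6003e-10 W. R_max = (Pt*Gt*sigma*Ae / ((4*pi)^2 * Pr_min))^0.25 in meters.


R^4 = 494134*9894.8*95.937*1.1473 / ((4*pi)^2 * 3.6003e-10) = 9.465781e+18
R_max = 9.465781e+18^0.25 = 55468 m

55468 m


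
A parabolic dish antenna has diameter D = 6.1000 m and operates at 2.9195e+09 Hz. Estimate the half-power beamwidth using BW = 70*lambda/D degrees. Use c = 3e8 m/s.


lambda = c / f = 3.0000e+08 / 2.9195e+09 = 0.1027573 m
BW = 70 * 0.1027573 / 6.1000 = 1.179 deg

1.179 deg


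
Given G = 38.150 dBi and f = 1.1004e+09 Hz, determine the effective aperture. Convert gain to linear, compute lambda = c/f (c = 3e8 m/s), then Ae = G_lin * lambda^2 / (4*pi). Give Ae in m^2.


lambda = c / f = 3.0000e+08 / 1.1004e+09 = 0.2726281 m
G_linear = 10^(38.150/10) = 6531.306
Ae = G_linear * lambda^2 / (4*pi) = 6531.306 * 0.2726281^2 / (4*pi) = 38.63 m^2

38.63 m^2


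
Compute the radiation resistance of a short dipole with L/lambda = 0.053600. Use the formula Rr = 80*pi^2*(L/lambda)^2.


Rr = 80 * pi^2 * (0.053600)^2 = 80 * 9.869604 * 2.872960e-03 = 2.268 ohm

2.268 ohm


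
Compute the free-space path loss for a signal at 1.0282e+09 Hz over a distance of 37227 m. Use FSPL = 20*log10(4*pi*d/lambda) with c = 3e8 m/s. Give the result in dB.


lambda = c / f = 3.0000e+08 / 1.0282e+09 = 0.2917720 m
FSPL = 20 * log10(4*pi*37227/0.2917720) = 124.1 dB

124.1 dB


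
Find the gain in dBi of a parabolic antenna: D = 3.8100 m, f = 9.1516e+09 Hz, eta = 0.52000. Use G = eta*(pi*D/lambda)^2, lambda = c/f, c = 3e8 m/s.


lambda = c / f = 3.0000e+08 / 9.1516e+09 = 0.03278115 m
G_linear = 0.52000 * (pi * 3.8100 / 0.03278115)^2 = 69327.36
G_dBi = 10 * log10(69327.36) = 48.41 dBi

48.41 dBi


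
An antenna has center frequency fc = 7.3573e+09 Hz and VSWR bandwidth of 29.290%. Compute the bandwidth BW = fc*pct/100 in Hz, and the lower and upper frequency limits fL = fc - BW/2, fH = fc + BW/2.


BW = 7.3573e+09 * 29.290/100 = 2.154953e+09 Hz
fL = 7.3573e+09 - 2.154953e+09/2 = 6.280e+09 Hz
fH = 7.3573e+09 + 2.154953e+09/2 = 8.435e+09 Hz

BW=2.155e+09 Hz, fL=6.280e+09 Hz, fH=8.435e+09 Hz


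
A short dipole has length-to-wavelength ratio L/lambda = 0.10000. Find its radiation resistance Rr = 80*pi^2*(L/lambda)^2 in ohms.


Rr = 80 * pi^2 * (0.10000)^2 = 80 * 9.869604 * 0.01000000 = 7.896 ohm

7.896 ohm


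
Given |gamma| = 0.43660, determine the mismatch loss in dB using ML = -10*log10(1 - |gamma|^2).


ML = -10 * log10(1 - 0.43660^2) = -10 * log10(0.80938044) = 0.9185 dB

0.9185 dB


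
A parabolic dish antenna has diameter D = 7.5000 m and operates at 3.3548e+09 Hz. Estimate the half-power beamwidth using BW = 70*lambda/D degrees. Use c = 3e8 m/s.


lambda = c / f = 3.0000e+08 / 3.3548e+09 = 0.08942411 m
BW = 70 * 0.08942411 / 7.5000 = 0.8346 deg

0.8346 deg


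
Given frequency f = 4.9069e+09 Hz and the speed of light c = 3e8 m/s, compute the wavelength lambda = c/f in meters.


lambda = c / f = 3.0000e+08 / 4.9069e+09 = 0.06114 m

0.06114 m


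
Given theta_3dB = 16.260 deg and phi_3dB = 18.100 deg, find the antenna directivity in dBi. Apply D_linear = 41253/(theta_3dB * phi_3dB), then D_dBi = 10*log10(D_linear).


D_linear = 41253 / (16.260 * 18.100) = 140.1704
D_dBi = 10 * log10(140.1704) = 21.47 dBi

21.47 dBi


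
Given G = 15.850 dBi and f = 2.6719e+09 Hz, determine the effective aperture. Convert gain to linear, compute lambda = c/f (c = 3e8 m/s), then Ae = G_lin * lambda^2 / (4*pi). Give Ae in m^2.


lambda = c / f = 3.0000e+08 / 2.6719e+09 = 0.1122797 m
G_linear = 10^(15.850/10) = 38.45918
Ae = G_linear * lambda^2 / (4*pi) = 38.45918 * 0.1122797^2 / (4*pi) = 0.03858 m^2

0.03858 m^2


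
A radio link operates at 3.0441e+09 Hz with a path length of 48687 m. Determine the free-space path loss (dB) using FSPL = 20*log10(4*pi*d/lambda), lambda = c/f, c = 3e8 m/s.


lambda = c / f = 3.0000e+08 / 3.0441e+09 = 0.09855130 m
FSPL = 20 * log10(4*pi*48687/0.09855130) = 135.9 dB

135.9 dB


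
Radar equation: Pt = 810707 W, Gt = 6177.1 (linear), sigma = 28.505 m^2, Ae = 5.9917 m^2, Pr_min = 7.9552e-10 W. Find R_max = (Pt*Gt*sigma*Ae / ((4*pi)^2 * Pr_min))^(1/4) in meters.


R^4 = 810707*6177.1*28.505*5.9917 / ((4*pi)^2 * 7.9552e-10) = 6.808459e+18
R_max = 6.808459e+18^0.25 = 51081 m

51081 m


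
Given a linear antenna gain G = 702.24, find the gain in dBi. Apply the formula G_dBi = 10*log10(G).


G_dBi = 10 * log10(702.24) = 28.46 dBi

28.46 dBi


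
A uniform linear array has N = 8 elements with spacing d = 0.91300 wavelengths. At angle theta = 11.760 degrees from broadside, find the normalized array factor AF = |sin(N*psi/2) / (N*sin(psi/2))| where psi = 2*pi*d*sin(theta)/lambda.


psi = 2*pi*0.91300*sin(11.760 deg) = 1.169181 rad
AF = |sin(8*1.169181/2) / (8*sin(1.169181/2))| = 0.2264

0.2264


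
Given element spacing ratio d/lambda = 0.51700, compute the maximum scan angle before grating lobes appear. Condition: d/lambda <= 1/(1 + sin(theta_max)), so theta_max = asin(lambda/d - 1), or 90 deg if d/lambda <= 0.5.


lambda/d - 1 = 1/0.51700 - 1 = 0.9342360
theta_max = asin(0.9342360) = 69.11 deg

69.11 deg


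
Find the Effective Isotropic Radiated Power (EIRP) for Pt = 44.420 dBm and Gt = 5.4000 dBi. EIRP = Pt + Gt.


EIRP = Pt + Gt = 44.420 + 5.4000 = 49.82 dBm

49.82 dBm


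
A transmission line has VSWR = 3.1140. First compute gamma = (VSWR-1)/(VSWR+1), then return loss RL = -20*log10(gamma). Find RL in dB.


gamma = (3.1140 - 1) / (3.1140 + 1) = 0.5138551
RL = -20 * log10(0.5138551) = 5.783 dB

5.783 dB


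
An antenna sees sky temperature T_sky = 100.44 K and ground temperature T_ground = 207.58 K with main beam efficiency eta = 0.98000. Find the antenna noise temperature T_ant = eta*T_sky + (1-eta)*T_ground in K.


T_ant = 0.98000 * 100.44 + (1 - 0.98000) * 207.58 = 102.6 K

102.6 K


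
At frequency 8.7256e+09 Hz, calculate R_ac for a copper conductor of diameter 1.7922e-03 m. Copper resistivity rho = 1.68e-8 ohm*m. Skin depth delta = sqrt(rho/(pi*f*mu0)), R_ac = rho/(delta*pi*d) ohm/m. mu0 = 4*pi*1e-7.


delta = sqrt(1.68e-8 / (pi * 8.7256e+09 * 4*pi*1e-7)) = 6.983564e-07 m
R_ac = 1.68e-8 / (6.983564e-07 * pi * 1.7922e-03) = 4.273 ohm/m

4.273 ohm/m


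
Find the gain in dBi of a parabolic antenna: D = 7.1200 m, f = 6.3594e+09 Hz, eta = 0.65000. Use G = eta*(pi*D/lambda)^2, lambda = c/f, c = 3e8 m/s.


lambda = c / f = 3.0000e+08 / 6.3594e+09 = 0.04717426 m
G_linear = 0.65000 * (pi * 7.1200 / 0.04717426)^2 = 146137.9
G_dBi = 10 * log10(146137.9) = 51.65 dBi

51.65 dBi


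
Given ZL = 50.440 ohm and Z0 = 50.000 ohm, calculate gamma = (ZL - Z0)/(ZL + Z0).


gamma = (50.440 - 50.000) / (50.440 + 50.000) = 4.381e-03

4.381e-03


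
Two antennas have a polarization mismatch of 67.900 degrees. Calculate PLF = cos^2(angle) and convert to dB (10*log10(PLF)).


PLF_linear = cos^2(67.900 deg) = 0.1415447
PLF_dB = 10 * log10(0.1415447) = -8.491 dB

-8.491 dB


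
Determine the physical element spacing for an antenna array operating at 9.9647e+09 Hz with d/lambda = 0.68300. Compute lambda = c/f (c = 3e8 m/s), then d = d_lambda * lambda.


lambda = c / f = 3.0000e+08 / 9.9647e+09 = 0.03010628 m
d = 0.68300 * 0.03010628 = 0.02056 m

0.02056 m


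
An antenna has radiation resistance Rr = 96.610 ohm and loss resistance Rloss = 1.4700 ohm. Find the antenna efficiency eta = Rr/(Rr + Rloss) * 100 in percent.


eta = 96.610 / (96.610 + 1.4700) * 100 = 98.50%

98.50%


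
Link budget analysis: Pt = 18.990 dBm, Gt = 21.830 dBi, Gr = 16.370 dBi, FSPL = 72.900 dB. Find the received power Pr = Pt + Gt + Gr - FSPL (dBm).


Pr = 18.990 + 21.830 + 16.370 - 72.900 = -15.71 dBm

-15.71 dBm


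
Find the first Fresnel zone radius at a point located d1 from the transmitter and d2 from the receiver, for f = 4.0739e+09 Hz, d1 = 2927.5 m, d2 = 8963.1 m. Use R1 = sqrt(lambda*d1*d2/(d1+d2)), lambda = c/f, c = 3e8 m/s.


lambda = c / f = 3.0000e+08 / 4.0739e+09 = 0.07363951 m
R1 = sqrt(0.07363951 * 2927.5 * 8963.1 / (2927.5 + 8963.1)) = 12.75 m

12.75 m


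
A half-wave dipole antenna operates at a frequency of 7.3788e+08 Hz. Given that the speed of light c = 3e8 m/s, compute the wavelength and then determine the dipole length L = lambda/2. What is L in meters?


lambda = c / f = 3.0000e+08 / 7.3788e+08 = 0.4065702 m
L = lambda / 2 = 0.4065702 / 2 = 0.2033 m

0.2033 m


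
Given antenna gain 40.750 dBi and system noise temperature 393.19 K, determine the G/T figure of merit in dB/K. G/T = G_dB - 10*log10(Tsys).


G/T = 40.750 - 10*log10(393.19) = 40.750 - 25.94602 = 14.80 dB/K

14.80 dB/K


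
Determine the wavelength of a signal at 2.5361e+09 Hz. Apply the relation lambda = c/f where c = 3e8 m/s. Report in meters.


lambda = c / f = 3.0000e+08 / 2.5361e+09 = 0.1183 m

0.1183 m


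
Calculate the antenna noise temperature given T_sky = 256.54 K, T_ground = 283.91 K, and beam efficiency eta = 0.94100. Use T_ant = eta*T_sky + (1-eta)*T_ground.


T_ant = 0.94100 * 256.54 + (1 - 0.94100) * 283.91 = 258.2 K

258.2 K


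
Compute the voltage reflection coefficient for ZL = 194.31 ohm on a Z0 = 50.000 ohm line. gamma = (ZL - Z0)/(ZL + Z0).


gamma = (194.31 - 50.000) / (194.31 + 50.000) = 0.5907

0.5907


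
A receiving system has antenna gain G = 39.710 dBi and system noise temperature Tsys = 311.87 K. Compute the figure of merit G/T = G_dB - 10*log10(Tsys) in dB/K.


G/T = 39.710 - 10*log10(311.87) = 39.710 - 24.93974 = 14.77 dB/K

14.77 dB/K


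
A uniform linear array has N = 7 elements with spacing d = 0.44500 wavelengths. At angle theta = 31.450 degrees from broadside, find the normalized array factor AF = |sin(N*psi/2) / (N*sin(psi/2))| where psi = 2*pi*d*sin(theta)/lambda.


psi = 2*pi*0.44500*sin(31.450 deg) = 1.458834 rad
AF = |sin(7*1.458834/2) / (7*sin(1.458834/2))| = 0.1980

0.1980


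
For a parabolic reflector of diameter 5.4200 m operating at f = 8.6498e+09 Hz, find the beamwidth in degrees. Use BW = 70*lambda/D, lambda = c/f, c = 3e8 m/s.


lambda = c / f = 3.0000e+08 / 8.6498e+09 = 0.03468288 m
BW = 70 * 0.03468288 / 5.4200 = 0.4479 deg

0.4479 deg


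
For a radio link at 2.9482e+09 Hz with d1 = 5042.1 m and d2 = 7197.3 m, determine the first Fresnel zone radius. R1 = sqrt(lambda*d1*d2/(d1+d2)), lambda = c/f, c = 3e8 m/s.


lambda = c / f = 3.0000e+08 / 2.9482e+09 = 0.1017570 m
R1 = sqrt(0.1017570 * 5042.1 * 7197.3 / (5042.1 + 7197.3)) = 17.37 m

17.37 m


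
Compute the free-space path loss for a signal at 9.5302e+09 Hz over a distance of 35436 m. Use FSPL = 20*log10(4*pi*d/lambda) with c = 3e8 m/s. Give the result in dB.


lambda = c / f = 3.0000e+08 / 9.5302e+09 = 0.03147888 m
FSPL = 20 * log10(4*pi*35436/0.03147888) = 143.0 dB

143.0 dB


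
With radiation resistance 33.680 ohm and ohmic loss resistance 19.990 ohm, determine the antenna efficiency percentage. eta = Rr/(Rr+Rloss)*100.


eta = 33.680 / (33.680 + 19.990) * 100 = 62.75%

62.75%


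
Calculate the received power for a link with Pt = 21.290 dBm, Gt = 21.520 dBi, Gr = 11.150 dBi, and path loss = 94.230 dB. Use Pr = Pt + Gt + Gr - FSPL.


Pr = 21.290 + 21.520 + 11.150 - 94.230 = -40.27 dBm

-40.27 dBm


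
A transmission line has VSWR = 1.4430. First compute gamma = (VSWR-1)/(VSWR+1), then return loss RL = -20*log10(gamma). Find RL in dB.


gamma = (1.4430 - 1) / (1.4430 + 1) = 0.1813344
RL = -20 * log10(0.1813344) = 14.83 dB

14.83 dB


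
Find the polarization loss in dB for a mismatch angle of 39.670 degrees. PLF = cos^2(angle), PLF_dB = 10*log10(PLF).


PLF_linear = cos^2(39.670 deg) = 0.5924903
PLF_dB = 10 * log10(0.5924903) = -2.273 dB

-2.273 dB


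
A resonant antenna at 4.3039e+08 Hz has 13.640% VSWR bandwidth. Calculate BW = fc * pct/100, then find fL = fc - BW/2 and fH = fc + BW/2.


BW = 4.3039e+08 * 13.640/100 = 5.870520e+07 Hz
fL = 4.3039e+08 - 5.870520e+07/2 = 4.010e+08 Hz
fH = 4.3039e+08 + 5.870520e+07/2 = 4.597e+08 Hz

BW=5.871e+07 Hz, fL=4.010e+08 Hz, fH=4.597e+08 Hz


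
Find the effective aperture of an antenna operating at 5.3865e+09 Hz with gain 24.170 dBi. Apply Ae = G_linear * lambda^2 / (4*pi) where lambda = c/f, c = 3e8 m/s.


lambda = c / f = 3.0000e+08 / 5.3865e+09 = 0.05569479 m
G_linear = 10^(24.170/10) = 261.2161
Ae = G_linear * lambda^2 / (4*pi) = 261.2161 * 0.05569479^2 / (4*pi) = 0.06448 m^2

0.06448 m^2


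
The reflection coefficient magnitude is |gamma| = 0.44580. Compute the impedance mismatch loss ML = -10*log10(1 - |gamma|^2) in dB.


ML = -10 * log10(1 - 0.44580^2) = -10 * log10(0.80126236) = 0.9623 dB

0.9623 dB


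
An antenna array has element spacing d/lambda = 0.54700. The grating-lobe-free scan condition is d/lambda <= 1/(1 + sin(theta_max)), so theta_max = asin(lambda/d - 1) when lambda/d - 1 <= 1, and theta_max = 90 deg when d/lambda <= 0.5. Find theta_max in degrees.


lambda/d - 1 = 1/0.54700 - 1 = 0.8281536
theta_max = asin(0.8281536) = 55.91 deg

55.91 deg


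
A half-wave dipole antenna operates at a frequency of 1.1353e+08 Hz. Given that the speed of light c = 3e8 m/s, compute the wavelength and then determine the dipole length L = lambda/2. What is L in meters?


lambda = c / f = 3.0000e+08 / 1.1353e+08 = 2.642473 m
L = lambda / 2 = 2.642473 / 2 = 1.321 m

1.321 m


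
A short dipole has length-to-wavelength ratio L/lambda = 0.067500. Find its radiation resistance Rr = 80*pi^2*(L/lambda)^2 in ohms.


Rr = 80 * pi^2 * (0.067500)^2 = 80 * 9.869604 * 4.556250e-03 = 3.597 ohm

3.597 ohm


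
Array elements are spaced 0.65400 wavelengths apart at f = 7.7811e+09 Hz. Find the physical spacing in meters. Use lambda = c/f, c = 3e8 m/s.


lambda = c / f = 3.0000e+08 / 7.7811e+09 = 0.03855496 m
d = 0.65400 * 0.03855496 = 0.02521 m

0.02521 m


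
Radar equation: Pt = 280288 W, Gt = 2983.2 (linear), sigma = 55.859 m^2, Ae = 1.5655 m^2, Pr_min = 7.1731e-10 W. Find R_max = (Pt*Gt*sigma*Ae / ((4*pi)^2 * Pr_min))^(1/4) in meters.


R^4 = 280288*2983.2*55.859*1.5655 / ((4*pi)^2 * 7.1731e-10) = 6.455152e+17
R_max = 6.455152e+17^0.25 = 28345 m

28345 m


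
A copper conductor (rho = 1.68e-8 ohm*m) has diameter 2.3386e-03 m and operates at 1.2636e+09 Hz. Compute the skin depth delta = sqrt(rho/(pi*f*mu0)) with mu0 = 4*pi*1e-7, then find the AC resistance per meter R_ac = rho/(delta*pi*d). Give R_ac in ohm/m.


delta = sqrt(1.68e-8 / (pi * 1.2636e+09 * 4*pi*1e-7)) = 1.835143e-06 m
R_ac = 1.68e-8 / (1.835143e-06 * pi * 2.3386e-03) = 1.246 ohm/m

1.246 ohm/m


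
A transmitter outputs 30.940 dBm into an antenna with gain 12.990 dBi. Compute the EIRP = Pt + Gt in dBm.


EIRP = Pt + Gt = 30.940 + 12.990 = 43.93 dBm

43.93 dBm


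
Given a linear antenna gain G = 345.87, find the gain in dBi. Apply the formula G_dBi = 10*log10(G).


G_dBi = 10 * log10(345.87) = 25.39 dBi

25.39 dBi


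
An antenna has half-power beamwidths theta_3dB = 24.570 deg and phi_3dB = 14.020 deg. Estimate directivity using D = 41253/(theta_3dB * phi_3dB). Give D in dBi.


D_linear = 41253 / (24.570 * 14.020) = 119.7574
D_dBi = 10 * log10(119.7574) = 20.78 dBi

20.78 dBi


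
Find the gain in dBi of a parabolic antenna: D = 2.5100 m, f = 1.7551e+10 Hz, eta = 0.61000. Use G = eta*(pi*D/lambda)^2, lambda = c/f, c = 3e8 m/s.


lambda = c / f = 3.0000e+08 / 1.7551e+10 = 0.01709304 m
G_linear = 0.61000 * (pi * 2.5100 / 0.01709304)^2 = 129819.0
G_dBi = 10 * log10(129819.0) = 51.13 dBi

51.13 dBi


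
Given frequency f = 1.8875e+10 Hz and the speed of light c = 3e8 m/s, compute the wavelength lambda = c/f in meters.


lambda = c / f = 3.0000e+08 / 1.8875e+10 = 0.01589 m

0.01589 m


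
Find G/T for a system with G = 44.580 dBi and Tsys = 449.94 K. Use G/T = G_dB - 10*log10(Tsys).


G/T = 44.580 - 10*log10(449.94) = 44.580 - 26.53155 = 18.05 dB/K

18.05 dB/K


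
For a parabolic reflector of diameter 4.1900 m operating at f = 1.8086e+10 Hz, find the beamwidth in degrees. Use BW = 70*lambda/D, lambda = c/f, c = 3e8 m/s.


lambda = c / f = 3.0000e+08 / 1.8086e+10 = 0.01658742 m
BW = 70 * 0.01658742 / 4.1900 = 0.2771 deg

0.2771 deg


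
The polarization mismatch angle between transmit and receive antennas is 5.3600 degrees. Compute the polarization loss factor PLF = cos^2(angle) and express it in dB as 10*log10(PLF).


PLF_linear = cos^2(5.3600 deg) = 0.9912740
PLF_dB = 10 * log10(0.9912740) = -0.03806 dB

-0.03806 dB


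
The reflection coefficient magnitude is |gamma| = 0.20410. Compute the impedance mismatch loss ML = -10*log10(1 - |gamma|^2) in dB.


ML = -10 * log10(1 - 0.20410^2) = -10 * log10(0.95834319) = 0.1848 dB

0.1848 dB


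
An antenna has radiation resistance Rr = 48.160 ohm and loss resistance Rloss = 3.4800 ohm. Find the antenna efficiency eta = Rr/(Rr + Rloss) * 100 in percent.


eta = 48.160 / (48.160 + 3.4800) * 100 = 93.26%

93.26%


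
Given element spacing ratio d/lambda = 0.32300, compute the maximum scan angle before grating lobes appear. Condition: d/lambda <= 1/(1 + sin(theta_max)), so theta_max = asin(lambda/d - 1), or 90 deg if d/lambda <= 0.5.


lambda/d - 1 = 1/0.32300 - 1 = 2.095975 >= 1
d/lambda <= 0.5, so the array can scan to endfire without grating lobes: theta_max = 90 deg

90 deg


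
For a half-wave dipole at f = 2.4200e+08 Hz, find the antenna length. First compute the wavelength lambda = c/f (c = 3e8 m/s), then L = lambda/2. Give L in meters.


lambda = c / f = 3.0000e+08 / 2.4200e+08 = 1.239669 m
L = lambda / 2 = 1.239669 / 2 = 0.6198 m

0.6198 m


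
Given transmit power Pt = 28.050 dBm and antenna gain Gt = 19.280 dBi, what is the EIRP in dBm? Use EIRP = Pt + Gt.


EIRP = Pt + Gt = 28.050 + 19.280 = 47.33 dBm

47.33 dBm


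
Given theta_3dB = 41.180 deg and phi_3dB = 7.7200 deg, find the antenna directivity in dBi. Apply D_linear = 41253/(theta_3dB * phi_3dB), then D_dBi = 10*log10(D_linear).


D_linear = 41253 / (41.180 * 7.7200) = 129.7633
D_dBi = 10 * log10(129.7633) = 21.13 dBi

21.13 dBi


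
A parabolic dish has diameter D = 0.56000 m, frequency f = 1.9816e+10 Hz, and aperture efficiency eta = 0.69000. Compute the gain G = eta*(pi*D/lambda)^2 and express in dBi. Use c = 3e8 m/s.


lambda = c / f = 3.0000e+08 / 1.9816e+10 = 0.01513928 m
G_linear = 0.69000 * (pi * 0.56000 / 0.01513928)^2 = 9317.823
G_dBi = 10 * log10(9317.823) = 39.69 dBi

39.69 dBi


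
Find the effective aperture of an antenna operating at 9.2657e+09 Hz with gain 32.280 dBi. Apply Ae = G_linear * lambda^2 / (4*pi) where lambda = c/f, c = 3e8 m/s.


lambda = c / f = 3.0000e+08 / 9.2657e+09 = 0.03237748 m
G_linear = 10^(32.280/10) = 1690.441
Ae = G_linear * lambda^2 / (4*pi) = 1690.441 * 0.03237748^2 / (4*pi) = 0.1410 m^2

0.1410 m^2


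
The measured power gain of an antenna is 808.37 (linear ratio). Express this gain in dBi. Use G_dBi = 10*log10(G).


G_dBi = 10 * log10(808.37) = 29.08 dBi

29.08 dBi


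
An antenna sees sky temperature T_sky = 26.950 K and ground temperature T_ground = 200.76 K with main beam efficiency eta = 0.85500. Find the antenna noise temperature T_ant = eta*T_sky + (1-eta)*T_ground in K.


T_ant = 0.85500 * 26.950 + (1 - 0.85500) * 200.76 = 52.15 K

52.15 K


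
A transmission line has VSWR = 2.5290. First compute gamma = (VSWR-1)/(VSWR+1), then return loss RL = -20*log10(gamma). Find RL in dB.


gamma = (2.5290 - 1) / (2.5290 + 1) = 0.4332672
RL = -20 * log10(0.4332672) = 7.265 dB

7.265 dB


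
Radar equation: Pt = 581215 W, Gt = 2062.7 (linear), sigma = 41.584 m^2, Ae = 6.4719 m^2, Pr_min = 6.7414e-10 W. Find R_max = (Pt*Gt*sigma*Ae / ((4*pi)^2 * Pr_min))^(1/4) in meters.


R^4 = 581215*2062.7*41.584*6.4719 / ((4*pi)^2 * 6.7414e-10) = 3.030827e+18
R_max = 3.030827e+18^0.25 = 41724 m

41724 m


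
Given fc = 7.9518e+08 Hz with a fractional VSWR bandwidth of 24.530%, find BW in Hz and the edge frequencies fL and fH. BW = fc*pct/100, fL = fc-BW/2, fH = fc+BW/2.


BW = 7.9518e+08 * 24.530/100 = 1.950577e+08 Hz
fL = 7.9518e+08 - 1.950577e+08/2 = 6.977e+08 Hz
fH = 7.9518e+08 + 1.950577e+08/2 = 8.927e+08 Hz

BW=1.951e+08 Hz, fL=6.977e+08 Hz, fH=8.927e+08 Hz


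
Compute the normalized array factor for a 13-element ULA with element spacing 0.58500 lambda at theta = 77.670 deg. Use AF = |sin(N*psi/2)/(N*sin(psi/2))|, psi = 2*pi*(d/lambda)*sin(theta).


psi = 2*pi*0.58500*sin(77.670 deg) = 3.590880 rad
AF = |sin(13*3.590880/2) / (13*sin(3.590880/2))| = 0.07698

0.07698


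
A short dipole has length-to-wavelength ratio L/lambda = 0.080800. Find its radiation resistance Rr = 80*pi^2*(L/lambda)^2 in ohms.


Rr = 80 * pi^2 * (0.080800)^2 = 80 * 9.869604 * 6.528640e-03 = 5.155 ohm

5.155 ohm


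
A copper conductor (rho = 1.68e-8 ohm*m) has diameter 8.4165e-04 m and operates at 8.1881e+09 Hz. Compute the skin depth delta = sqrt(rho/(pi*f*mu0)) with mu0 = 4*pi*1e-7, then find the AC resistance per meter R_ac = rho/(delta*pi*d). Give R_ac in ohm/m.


delta = sqrt(1.68e-8 / (pi * 8.1881e+09 * 4*pi*1e-7)) = 7.209136e-07 m
R_ac = 1.68e-8 / (7.209136e-07 * pi * 8.4165e-04) = 8.813 ohm/m

8.813 ohm/m


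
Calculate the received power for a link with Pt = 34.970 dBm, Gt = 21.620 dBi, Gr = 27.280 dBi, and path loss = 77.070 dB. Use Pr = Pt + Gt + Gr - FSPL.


Pr = 34.970 + 21.620 + 27.280 - 77.070 = 6.80 dBm

6.80 dBm
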